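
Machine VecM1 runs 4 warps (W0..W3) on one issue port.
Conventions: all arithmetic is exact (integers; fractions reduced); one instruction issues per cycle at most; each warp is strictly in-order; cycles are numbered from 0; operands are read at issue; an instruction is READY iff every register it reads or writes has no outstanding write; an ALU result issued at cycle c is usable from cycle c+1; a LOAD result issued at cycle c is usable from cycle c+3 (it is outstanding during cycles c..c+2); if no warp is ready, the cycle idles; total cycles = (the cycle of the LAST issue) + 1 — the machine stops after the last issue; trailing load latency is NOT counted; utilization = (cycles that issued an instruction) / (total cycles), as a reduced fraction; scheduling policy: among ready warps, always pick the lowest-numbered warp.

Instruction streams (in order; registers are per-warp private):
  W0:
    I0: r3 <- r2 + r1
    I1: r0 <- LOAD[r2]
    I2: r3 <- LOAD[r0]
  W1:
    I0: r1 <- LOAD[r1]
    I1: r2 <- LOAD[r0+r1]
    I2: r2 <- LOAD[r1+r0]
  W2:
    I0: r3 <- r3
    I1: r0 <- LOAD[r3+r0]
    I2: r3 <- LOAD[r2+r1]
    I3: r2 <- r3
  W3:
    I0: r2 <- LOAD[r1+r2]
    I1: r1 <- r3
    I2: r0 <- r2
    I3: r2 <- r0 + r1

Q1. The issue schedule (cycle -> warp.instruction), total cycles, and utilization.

cycle 0: W0.I0
cycle 1: W0.I1
cycle 2: W1.I0
cycle 3: W2.I0
cycle 4: W0.I2
cycle 5: W1.I1
cycle 6: W2.I1
cycle 7: W2.I2
cycle 8: W1.I2
cycle 9: W3.I0
cycle 10: W2.I3
cycle 11: W3.I1
cycle 12: W3.I2
cycle 13: W3.I3

Answer: 14 cycles, utilization 1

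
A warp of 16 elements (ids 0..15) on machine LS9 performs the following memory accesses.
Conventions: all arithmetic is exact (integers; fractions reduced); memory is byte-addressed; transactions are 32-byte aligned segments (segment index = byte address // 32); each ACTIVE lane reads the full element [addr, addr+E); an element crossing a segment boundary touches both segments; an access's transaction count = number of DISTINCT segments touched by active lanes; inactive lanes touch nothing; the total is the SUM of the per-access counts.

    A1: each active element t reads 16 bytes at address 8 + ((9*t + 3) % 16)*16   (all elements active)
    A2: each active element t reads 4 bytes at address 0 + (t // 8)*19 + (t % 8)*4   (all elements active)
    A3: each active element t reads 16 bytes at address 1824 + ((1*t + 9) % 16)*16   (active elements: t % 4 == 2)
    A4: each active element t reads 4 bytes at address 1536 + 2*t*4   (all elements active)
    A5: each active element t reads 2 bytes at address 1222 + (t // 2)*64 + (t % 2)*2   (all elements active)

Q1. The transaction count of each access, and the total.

A1: 9 transactions
A2: 2 transactions
A3: 4 transactions
A4: 4 transactions
A5: 8 transactions

Answer: 9,2,4,4,8; total 27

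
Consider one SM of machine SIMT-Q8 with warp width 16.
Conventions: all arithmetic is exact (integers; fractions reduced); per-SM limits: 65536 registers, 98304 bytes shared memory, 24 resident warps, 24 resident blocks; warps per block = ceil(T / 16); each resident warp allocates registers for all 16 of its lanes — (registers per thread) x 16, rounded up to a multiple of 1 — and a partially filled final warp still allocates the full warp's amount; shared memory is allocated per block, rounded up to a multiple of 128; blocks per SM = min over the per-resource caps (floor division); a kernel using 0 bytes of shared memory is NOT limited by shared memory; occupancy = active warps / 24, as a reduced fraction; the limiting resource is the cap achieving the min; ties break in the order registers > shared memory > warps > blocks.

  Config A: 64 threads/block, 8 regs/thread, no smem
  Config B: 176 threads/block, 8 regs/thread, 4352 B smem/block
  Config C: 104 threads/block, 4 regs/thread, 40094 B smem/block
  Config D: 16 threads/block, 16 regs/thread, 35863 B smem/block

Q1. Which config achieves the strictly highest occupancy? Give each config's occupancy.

occupancies: A 1, B 11/12, C 7/12, D 1/12

Answer: A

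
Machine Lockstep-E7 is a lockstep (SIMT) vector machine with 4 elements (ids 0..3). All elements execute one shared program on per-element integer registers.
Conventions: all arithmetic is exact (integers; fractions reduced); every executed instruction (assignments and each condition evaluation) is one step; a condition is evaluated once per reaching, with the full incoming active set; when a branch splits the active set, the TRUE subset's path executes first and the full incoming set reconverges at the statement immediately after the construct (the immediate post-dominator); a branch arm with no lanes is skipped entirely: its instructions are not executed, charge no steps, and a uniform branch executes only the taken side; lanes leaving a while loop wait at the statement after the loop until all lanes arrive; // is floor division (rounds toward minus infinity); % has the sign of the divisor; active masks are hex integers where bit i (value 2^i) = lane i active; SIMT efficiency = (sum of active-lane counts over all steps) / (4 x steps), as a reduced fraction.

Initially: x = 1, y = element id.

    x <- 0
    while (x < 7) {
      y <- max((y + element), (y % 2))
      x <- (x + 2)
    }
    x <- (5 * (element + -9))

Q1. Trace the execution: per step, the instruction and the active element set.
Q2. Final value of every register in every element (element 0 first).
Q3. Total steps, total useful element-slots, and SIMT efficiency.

step 0: x <- 0                       0xf
step 1: eval (x < 7)                 0xf
step 2: y <- max((y + element), (y % 2)) 0xf
step 3: x <- (x + 2)                 0xf
step 4: eval (x < 7)                 0xf
step 5: y <- max((y + element), (y % 2)) 0xf
step 6: x <- (x + 2)                 0xf
step 7: eval (x < 7)                 0xf
step 8: y <- max((y + element), (y % 2)) 0xf
step 9: x <- (x + 2)                 0xf
step 10: eval (x < 7)                 0xf
step 11: y <- max((y + element), (y % 2)) 0xf
step 12: x <- (x + 2)                 0xf
step 13: eval (x < 7)                 0xf
step 14: x <- (5 * (element + -9))    0xf

Answer: 15 steps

x: -45,-40,-35,-30
y: 0,5,10,15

steps = 15; useful = 60; efficiency = 60/60 = 1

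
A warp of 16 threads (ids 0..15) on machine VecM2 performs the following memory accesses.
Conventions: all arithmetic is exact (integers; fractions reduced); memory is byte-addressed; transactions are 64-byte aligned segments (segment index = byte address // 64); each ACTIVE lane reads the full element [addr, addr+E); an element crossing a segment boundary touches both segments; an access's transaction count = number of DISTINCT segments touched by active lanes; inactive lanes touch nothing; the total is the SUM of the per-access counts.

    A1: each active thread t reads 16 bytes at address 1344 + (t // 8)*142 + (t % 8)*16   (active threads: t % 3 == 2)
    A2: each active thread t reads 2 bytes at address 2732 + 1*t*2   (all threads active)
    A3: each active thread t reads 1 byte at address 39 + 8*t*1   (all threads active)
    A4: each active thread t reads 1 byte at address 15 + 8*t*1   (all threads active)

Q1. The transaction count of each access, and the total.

A1: 4 transactions
A2: 2 transactions
A3: 3 transactions
A4: 3 transactions

Answer: 4,2,3,3; total 12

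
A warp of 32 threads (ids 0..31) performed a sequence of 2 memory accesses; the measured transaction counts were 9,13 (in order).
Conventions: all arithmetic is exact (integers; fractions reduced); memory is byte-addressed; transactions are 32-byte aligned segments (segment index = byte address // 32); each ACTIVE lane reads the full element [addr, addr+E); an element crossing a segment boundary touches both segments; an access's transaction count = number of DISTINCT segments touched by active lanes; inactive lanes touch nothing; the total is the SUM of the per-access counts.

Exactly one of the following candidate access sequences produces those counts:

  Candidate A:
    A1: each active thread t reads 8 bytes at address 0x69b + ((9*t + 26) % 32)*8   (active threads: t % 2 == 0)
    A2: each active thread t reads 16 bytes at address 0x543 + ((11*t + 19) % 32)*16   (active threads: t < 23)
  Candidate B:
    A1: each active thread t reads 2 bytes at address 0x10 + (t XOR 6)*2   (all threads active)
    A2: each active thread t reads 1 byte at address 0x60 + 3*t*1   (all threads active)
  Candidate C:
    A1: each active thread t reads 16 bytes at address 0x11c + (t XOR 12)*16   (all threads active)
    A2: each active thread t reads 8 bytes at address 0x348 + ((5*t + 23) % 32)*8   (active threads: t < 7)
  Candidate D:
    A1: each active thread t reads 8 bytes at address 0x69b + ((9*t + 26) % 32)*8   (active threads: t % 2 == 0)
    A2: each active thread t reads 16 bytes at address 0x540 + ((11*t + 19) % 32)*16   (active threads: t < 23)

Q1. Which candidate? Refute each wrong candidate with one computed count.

A: A2 gives 16 transactions, not 13
B: A1 gives 3 transactions, not 9
C: A1 gives 17 transactions, not 9
D: all counts match (9,13)

Answer: D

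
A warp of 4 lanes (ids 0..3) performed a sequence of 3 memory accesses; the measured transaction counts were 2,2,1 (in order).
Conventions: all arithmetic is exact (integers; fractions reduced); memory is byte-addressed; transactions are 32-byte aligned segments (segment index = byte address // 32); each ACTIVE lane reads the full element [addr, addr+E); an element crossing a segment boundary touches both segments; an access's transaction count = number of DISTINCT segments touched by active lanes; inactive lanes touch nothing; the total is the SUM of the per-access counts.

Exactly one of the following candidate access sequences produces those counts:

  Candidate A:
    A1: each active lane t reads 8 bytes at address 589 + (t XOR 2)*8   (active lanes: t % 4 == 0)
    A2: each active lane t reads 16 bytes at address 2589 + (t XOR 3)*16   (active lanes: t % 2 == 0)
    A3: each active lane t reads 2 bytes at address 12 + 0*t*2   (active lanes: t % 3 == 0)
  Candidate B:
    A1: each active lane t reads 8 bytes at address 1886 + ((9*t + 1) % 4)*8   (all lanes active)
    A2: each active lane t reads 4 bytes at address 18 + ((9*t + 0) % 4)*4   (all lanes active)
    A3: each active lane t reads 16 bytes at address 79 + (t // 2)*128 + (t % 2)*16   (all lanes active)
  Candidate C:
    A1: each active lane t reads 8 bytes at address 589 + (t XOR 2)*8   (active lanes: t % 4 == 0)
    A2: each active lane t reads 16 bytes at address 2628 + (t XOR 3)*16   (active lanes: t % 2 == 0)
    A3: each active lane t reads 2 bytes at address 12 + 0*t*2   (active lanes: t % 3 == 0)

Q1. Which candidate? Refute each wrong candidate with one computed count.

B: A3 gives 4 transactions, not 1
C: A2 gives 3 transactions, not 2
A: all counts match (2,2,1)

Answer: A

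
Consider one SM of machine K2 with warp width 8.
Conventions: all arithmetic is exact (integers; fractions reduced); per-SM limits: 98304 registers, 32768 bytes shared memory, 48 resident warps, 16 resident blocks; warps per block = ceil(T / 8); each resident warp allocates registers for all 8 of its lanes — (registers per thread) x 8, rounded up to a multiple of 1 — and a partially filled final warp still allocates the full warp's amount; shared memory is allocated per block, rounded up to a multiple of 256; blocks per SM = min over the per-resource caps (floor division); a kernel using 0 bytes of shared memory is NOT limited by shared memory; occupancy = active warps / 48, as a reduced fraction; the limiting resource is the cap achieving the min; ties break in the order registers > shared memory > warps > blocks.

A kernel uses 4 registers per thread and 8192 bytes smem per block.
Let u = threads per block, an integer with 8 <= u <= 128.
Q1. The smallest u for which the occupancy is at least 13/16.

Answer: u = 73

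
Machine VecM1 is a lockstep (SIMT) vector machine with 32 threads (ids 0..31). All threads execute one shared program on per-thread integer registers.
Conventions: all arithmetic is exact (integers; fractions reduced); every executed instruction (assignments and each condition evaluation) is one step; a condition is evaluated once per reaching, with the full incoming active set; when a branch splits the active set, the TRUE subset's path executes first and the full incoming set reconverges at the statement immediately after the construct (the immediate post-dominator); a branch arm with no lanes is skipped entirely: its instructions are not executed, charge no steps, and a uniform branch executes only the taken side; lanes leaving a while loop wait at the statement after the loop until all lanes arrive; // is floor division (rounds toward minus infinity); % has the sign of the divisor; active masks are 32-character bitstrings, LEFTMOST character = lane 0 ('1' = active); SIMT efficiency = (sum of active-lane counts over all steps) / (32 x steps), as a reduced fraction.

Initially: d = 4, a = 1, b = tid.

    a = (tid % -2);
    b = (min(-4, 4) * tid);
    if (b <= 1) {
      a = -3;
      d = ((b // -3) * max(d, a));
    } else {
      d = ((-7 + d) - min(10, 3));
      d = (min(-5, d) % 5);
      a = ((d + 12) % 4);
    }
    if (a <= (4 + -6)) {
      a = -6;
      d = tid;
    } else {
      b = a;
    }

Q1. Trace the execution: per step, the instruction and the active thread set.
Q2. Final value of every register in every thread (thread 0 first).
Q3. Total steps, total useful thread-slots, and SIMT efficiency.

step 0: a <- (tid % -2)              11111111111111111111111111111111
step 1: b <- (min(-4, 4) * tid)      11111111111111111111111111111111
step 2: eval (b <= 1)                11111111111111111111111111111111
step 3: a <- -3                      11111111111111111111111111111111
step 4: d <- ((b // -3) * max(d, a)) 11111111111111111111111111111111
step 5: eval (a <= (4 + -6))         11111111111111111111111111111111
step 6: a <- -6                      11111111111111111111111111111111
step 7: d <- tid                     11111111111111111111111111111111

Answer: 8 steps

d: 0,1,2,3,4,5,6,7,8,9,10,11,12,13,14,15,16,17,18,19,20,21,22,23,24,25,26,27,28,29,30,31
a: -6,-6,-6,-6,-6,-6,-6,-6,-6,-6,-6,-6,-6,-6,-6,-6,-6,-6,-6,-6,-6,-6,-6,-6,-6,-6,-6,-6,-6,-6,-6,-6
b: 0,-4,-8,-12,-16,-20,-24,-28,-32,-36,-40,-44,-48,-52,-56,-60,-64,-68,-72,-76,-80,-84,-88,-92,-96,-100,-104,-108,-112,-116,-120,-124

steps = 8; useful = 256; efficiency = 256/256 = 1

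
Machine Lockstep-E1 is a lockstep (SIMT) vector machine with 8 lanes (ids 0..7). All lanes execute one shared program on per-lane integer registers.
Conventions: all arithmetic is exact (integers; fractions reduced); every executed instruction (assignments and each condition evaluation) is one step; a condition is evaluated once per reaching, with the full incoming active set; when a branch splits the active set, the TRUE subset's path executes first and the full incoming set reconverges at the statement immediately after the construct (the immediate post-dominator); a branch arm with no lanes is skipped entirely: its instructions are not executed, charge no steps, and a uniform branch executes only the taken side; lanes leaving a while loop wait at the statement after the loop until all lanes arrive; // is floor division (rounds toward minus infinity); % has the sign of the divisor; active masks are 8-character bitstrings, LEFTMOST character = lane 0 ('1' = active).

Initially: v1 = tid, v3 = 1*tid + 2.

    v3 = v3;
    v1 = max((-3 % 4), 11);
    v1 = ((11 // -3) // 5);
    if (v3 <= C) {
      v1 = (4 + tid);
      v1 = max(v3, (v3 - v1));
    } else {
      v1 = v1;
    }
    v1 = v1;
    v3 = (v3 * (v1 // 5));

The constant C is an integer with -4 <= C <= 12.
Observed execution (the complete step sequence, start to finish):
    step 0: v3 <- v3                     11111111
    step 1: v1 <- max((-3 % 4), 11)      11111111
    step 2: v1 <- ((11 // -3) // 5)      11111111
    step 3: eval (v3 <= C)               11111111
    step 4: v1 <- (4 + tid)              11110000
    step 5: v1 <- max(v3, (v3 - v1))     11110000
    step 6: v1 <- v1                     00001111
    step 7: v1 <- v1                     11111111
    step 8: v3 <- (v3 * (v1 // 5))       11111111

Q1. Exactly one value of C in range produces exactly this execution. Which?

Answer: C = 5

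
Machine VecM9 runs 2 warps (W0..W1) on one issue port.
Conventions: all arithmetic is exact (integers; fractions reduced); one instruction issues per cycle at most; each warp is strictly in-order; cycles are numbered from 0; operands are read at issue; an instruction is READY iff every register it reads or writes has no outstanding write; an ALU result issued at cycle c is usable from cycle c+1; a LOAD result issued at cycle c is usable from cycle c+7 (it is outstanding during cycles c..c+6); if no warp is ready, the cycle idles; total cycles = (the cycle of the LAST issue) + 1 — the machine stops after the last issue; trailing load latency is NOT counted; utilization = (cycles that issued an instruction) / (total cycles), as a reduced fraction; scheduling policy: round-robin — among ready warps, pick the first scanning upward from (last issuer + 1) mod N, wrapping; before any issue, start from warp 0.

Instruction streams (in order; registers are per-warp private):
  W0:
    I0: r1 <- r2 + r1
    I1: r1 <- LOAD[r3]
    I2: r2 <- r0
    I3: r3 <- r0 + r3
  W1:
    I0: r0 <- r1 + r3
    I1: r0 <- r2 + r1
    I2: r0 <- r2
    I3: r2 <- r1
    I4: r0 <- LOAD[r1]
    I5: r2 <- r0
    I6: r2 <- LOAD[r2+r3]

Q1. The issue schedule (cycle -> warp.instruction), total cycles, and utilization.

cycle 0: W0.I0
cycle 1: W1.I0
cycle 2: W0.I1
cycle 3: W1.I1
cycle 4: W0.I2
cycle 5: W1.I2
cycle 6: W0.I3
cycle 7: W1.I3
cycle 8: W1.I4
cycle 9: idle
cycle 10: idle
cycle 11: idle
cycle 12: idle
cycle 13: idle
cycle 14: idle
cycle 15: W1.I5
cycle 16: W1.I6

Answer: 17 cycles, utilization 11/17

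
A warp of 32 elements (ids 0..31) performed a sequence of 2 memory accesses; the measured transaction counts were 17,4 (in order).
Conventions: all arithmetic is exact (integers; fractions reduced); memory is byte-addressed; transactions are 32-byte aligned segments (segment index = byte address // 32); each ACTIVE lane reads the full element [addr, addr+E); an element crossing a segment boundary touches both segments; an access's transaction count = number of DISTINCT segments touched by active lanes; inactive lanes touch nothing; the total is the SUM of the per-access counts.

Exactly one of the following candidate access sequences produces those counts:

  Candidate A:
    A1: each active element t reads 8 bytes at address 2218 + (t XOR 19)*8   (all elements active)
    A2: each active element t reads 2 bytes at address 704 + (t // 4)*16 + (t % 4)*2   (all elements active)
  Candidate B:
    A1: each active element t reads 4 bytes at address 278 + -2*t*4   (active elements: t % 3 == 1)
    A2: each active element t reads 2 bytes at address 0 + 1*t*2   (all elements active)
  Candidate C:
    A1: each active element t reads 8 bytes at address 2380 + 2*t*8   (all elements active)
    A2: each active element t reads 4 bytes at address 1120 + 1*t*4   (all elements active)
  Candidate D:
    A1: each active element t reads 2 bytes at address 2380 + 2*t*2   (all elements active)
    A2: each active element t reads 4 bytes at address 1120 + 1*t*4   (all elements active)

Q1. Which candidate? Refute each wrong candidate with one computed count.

A: A1 gives 9 transactions, not 17
B: A1 gives 9 transactions, not 17
D: A1 gives 5 transactions, not 17
C: all counts match (17,4)

Answer: C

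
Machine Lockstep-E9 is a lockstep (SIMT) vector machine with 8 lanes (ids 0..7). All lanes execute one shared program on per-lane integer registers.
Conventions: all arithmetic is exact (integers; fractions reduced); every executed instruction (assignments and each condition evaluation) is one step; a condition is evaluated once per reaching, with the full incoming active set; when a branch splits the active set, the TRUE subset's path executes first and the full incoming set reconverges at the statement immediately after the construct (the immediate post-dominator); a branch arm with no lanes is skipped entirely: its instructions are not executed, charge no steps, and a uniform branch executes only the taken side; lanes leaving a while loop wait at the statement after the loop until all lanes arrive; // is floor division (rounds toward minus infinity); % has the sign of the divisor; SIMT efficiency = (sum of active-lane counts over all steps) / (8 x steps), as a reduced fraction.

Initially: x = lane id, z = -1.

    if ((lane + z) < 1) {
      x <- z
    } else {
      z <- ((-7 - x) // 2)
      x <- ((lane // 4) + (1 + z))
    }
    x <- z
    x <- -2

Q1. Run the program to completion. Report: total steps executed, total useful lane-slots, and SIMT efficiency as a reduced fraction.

Answer: 6 steps, 38 useful, 19/24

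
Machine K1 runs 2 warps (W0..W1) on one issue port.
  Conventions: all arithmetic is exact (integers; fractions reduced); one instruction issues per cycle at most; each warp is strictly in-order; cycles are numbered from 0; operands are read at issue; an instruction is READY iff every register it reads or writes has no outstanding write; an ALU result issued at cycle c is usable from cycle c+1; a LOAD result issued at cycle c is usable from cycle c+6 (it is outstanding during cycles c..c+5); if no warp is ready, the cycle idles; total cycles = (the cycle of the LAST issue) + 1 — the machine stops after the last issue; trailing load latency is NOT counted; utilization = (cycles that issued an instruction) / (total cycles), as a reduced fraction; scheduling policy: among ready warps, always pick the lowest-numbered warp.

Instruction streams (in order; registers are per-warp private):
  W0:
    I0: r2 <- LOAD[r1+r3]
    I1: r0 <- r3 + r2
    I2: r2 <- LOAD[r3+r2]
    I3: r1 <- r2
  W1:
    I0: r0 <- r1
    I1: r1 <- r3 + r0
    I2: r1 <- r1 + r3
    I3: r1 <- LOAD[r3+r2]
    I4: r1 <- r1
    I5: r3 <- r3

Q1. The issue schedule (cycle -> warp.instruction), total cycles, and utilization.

cycle 0: W0.I0
cycle 1: W1.I0
cycle 2: W1.I1
cycle 3: W1.I2
cycle 4: W1.I3
cycle 5: idle
cycle 6: W0.I1
cycle 7: W0.I2
cycle 8: idle
cycle 9: idle
cycle 10: W1.I4
cycle 11: W1.I5
cycle 12: idle
cycle 13: W0.I3

Answer: 14 cycles, utilization 5/7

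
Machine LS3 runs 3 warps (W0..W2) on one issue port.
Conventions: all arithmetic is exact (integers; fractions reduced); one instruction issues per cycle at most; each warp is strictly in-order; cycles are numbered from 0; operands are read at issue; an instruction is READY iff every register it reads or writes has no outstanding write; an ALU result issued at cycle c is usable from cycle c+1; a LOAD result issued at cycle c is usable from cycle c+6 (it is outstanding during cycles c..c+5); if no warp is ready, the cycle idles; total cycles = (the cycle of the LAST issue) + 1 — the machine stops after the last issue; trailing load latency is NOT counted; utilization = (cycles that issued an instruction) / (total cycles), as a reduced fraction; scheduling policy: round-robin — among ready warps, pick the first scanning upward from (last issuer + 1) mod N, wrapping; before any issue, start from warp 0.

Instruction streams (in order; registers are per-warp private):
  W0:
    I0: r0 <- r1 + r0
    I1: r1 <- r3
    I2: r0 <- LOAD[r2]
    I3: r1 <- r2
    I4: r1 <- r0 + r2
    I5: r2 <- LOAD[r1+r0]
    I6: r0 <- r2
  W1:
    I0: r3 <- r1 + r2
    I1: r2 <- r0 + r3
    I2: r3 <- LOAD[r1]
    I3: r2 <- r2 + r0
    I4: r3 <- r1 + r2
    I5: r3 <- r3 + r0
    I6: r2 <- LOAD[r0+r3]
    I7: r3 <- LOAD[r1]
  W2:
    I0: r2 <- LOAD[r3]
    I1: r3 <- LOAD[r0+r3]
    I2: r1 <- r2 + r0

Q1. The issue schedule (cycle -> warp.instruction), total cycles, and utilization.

cycle 0: W0.I0
cycle 1: W1.I0
cycle 2: W2.I0
cycle 3: W0.I1
cycle 4: W1.I1
cycle 5: W2.I1
cycle 6: W0.I2
cycle 7: W1.I2
cycle 8: W2.I2
cycle 9: W0.I3
cycle 10: W1.I3
cycle 11: idle
cycle 12: W0.I4
cycle 13: W1.I4
cycle 14: W0.I5
cycle 15: W1.I5
cycle 16: W1.I6
cycle 17: W1.I7
cycle 18: idle
cycle 19: idle
cycle 20: W0.I6

Answer: 21 cycles, utilization 6/7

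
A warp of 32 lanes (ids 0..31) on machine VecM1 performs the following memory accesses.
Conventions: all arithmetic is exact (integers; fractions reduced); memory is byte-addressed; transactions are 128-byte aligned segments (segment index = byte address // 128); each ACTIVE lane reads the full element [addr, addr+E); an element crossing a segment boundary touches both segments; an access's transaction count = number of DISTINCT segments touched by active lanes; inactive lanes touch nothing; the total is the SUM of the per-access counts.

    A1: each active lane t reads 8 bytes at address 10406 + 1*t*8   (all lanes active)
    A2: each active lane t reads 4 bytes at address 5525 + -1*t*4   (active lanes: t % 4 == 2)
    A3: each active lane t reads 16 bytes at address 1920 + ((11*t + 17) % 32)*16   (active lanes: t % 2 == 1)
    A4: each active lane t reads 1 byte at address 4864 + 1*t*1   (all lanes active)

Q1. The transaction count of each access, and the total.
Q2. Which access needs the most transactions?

A1: 3 transactions
A2: 2 transactions
A3: 4 transactions
A4: 1 transaction

Answer: 3,2,4,1; total 10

Answer: A3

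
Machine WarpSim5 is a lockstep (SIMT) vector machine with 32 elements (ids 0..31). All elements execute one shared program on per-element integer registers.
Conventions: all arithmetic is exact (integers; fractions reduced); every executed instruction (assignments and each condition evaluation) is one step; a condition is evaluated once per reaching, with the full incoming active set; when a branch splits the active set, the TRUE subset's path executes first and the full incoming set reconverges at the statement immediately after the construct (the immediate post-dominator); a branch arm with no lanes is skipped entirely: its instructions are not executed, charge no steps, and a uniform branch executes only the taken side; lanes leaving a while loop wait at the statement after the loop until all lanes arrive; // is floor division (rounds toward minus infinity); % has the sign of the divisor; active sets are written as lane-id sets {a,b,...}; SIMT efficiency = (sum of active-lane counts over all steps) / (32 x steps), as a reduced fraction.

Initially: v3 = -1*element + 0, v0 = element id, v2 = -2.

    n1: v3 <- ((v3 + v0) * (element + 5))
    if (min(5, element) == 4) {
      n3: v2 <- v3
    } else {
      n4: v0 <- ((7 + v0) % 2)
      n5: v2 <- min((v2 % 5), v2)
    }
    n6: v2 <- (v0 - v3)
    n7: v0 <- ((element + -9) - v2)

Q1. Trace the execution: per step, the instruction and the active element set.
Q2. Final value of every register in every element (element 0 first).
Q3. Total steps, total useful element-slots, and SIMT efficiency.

step 0: v3 <- ((v3 + v0) * (element + 5)) {0,1,2,3,4,5,6,7,8,9,10,11,12,13,14,15,16,17,18,19,20,21,22,23,24,25,26,27,28,29,30,31}
step 1: eval (min(5, element) == 4)  {0,1,2,3,4,5,6,7,8,9,10,11,12,13,14,15,16,17,18,19,20,21,22,23,24,25,26,27,28,29,30,31}
step 2: v2 <- v3                     {4}
step 3: v0 <- ((7 + v0) % 2)         {0,1,2,3,5,6,7,8,9,10,11,12,13,14,15,16,17,18,19,20,21,22,23,24,25,26,27,28,29,30,31}
step 4: v2 <- min((v2 % 5), v2)      {0,1,2,3,5,6,7,8,9,10,11,12,13,14,15,16,17,18,19,20,21,22,23,24,25,26,27,28,29,30,31}
step 5: v2 <- (v0 - v3)              {0,1,2,3,4,5,6,7,8,9,10,11,12,13,14,15,16,17,18,19,20,21,22,23,24,25,26,27,28,29,30,31}
step 6: v0 <- ((element + -9) - v2)  {0,1,2,3,4,5,6,7,8,9,10,11,12,13,14,15,16,17,18,19,20,21,22,23,24,25,26,27,28,29,30,31}

Answer: 7 steps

v3: 0,0,0,0,0,0,0,0,0,0,0,0,0,0,0,0,0,0,0,0,0,0,0,0,0,0,0,0,0,0,0,0
v0: -10,-8,-8,-6,-9,-4,-4,-2,-2,0,0,2,2,4,4,6,6,8,8,10,10,12,12,14,14,16,16,18,18,20,20,22
v2: 1,0,1,0,4,0,1,0,1,0,1,0,1,0,1,0,1,0,1,0,1,0,1,0,1,0,1,0,1,0,1,0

steps = 7; useful = 191; efficiency = 191/224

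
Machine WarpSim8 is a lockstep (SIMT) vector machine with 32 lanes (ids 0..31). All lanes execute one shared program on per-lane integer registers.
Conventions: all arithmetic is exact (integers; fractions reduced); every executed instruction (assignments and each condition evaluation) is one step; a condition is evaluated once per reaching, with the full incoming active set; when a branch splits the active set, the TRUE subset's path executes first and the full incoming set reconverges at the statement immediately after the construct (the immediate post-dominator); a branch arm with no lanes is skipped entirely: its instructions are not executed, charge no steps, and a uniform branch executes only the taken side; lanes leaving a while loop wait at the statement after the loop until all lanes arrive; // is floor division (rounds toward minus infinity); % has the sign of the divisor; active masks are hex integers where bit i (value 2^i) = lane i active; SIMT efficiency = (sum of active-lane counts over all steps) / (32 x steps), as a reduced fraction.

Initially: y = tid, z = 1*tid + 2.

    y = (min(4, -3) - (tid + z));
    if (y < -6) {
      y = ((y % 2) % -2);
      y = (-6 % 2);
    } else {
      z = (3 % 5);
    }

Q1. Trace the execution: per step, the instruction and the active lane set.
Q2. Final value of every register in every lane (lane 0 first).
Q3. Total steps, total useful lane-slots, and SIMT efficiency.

step 0: y <- (min(4, -3) - (tid + z)) 0xffffffff
step 1: eval (y < -6)                0xffffffff
step 2: y <- ((y % 2) % -2)          0xfffffffe
step 3: y <- (-6 % 2)                0xfffffffe
step 4: z <- (3 % 5)                 0x00000001

Answer: 5 steps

y: -5,0,0,0,0,0,0,0,0,0,0,0,0,0,0,0,0,0,0,0,0,0,0,0,0,0,0,0,0,0,0,0
z: 3,3,4,5,6,7,8,9,10,11,12,13,14,15,16,17,18,19,20,21,22,23,24,25,26,27,28,29,30,31,32,33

steps = 5; useful = 127; efficiency = 127/160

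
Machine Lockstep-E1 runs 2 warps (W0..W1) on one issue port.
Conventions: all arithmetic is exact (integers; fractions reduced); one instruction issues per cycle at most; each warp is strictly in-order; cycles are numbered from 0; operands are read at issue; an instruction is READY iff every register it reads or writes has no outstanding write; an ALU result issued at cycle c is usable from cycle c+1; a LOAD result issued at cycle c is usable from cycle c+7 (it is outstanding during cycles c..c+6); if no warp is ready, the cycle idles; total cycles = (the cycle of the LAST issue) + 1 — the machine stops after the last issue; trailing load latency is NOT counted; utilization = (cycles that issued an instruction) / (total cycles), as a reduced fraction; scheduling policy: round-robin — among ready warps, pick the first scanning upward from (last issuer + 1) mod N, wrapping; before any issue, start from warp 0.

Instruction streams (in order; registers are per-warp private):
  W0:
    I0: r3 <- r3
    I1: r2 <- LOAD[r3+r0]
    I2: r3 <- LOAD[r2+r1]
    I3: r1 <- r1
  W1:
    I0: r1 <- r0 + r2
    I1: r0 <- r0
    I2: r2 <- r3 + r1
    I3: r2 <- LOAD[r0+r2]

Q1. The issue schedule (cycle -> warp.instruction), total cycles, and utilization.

cycle 0: W0.I0
cycle 1: W1.I0
cycle 2: W0.I1
cycle 3: W1.I1
cycle 4: W1.I2
cycle 5: W1.I3
cycle 6: idle
cycle 7: idle
cycle 8: idle
cycle 9: W0.I2
cycle 10: W0.I3

Answer: 11 cycles, utilization 8/11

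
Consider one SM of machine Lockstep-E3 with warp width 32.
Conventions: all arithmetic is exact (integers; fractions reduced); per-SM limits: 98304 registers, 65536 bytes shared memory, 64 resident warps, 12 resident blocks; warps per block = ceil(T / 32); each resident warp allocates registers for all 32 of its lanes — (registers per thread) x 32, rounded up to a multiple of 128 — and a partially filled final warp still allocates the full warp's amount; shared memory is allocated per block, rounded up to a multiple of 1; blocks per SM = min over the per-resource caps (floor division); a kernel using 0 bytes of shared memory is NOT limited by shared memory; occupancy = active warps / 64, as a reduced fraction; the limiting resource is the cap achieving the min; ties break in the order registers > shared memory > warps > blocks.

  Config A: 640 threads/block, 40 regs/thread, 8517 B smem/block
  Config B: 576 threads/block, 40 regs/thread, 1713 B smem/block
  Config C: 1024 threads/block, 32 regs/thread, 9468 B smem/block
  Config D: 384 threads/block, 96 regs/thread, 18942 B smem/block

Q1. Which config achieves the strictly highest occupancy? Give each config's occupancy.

occupancies: A 15/16, B 27/32, C 1, D 3/8

Answer: C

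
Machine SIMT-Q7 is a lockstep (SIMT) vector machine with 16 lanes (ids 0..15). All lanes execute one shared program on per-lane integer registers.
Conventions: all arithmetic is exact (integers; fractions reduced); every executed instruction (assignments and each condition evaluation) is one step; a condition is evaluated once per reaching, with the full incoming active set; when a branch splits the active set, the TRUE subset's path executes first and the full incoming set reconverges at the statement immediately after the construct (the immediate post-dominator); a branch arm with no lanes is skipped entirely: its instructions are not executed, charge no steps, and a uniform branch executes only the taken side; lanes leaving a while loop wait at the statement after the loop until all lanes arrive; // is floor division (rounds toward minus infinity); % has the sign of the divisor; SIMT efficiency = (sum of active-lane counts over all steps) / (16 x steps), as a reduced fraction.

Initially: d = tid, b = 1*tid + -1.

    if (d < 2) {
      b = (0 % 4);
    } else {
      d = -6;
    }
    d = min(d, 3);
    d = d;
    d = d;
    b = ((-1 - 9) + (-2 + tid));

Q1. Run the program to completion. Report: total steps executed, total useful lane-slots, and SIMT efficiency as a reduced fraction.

Answer: 7 steps, 96 useful, 6/7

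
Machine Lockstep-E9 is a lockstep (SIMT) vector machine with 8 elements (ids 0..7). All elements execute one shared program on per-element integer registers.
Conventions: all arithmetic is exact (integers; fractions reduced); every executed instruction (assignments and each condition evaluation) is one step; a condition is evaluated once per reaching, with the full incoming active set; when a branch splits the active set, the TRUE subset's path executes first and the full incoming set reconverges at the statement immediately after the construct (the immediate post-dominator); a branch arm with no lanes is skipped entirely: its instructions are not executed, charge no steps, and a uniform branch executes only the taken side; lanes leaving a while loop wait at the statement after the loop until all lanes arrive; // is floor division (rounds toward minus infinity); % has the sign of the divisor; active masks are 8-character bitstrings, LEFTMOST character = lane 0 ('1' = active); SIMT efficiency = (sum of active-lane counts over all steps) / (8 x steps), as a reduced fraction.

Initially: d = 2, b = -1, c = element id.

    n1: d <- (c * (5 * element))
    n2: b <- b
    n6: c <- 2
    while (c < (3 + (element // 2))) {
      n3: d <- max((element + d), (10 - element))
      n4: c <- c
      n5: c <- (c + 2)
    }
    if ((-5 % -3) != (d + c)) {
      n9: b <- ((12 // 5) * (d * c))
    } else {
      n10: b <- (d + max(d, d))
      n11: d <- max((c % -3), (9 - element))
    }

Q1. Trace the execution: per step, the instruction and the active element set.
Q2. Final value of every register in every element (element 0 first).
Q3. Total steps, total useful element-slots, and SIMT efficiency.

step 0: d <- (c * (5 * element))     11111111
step 1: b <- b                       11111111
step 2: c <- 2                       11111111
step 3: eval (c < (3 + (element // 2))) 11111111
step 4: d <- max((element + d), (10 - element)) 11111111
step 5: c <- c                       11111111
step 6: c <- (c + 2)                 11111111
step 7: eval (c < (3 + (element // 2))) 11111111
step 8: d <- max((element + d), (10 - element)) 00001111
step 9: c <- c                       00001111
step 10: c <- (c + 2)                 00001111
step 11: eval (c < (3 + (element // 2))) 00001111
step 12: eval ((-5 % -3) != (d + c))  11111111
step 13: b <- ((12 // 5) * (d * c))   11111111

Answer: 14 steps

d: 10,9,22,48,88,135,192,259
b: 80,72,176,384,1056,1620,2304,3108
c: 4,4,4,4,6,6,6,6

steps = 14; useful = 96; efficiency = 96/112 = 6/7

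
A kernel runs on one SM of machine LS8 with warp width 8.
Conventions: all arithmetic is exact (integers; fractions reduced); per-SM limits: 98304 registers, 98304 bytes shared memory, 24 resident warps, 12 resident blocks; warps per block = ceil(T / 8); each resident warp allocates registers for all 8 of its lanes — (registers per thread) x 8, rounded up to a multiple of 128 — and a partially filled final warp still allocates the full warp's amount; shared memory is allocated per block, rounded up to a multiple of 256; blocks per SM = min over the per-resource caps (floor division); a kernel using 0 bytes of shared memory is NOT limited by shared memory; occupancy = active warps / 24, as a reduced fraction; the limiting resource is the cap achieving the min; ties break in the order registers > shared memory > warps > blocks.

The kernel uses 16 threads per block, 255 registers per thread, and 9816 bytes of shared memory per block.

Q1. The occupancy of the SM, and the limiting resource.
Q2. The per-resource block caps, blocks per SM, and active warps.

Answer: occupancy 3/4, limited by shared memory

registers: 24 blocks
shared memory: 9 blocks
warps: 12 blocks
blocks: 12 blocks

Answer: 9 blocks, 18 active warps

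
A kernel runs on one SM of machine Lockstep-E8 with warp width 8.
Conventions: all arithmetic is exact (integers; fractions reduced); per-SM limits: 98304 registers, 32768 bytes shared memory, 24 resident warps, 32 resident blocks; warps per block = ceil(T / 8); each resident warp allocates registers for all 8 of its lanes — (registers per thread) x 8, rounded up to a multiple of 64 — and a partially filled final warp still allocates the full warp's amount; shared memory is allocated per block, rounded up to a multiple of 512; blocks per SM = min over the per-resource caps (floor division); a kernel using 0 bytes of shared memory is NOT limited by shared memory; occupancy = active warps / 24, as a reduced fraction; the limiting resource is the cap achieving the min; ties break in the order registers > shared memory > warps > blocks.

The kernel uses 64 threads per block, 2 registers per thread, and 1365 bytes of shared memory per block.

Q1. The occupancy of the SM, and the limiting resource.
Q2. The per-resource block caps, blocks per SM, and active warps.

Answer: occupancy 1, limited by warps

registers: 192 blocks
shared memory: 21 blocks
warps: 3 blocks
blocks: 32 blocks

Answer: 3 blocks, 24 active warps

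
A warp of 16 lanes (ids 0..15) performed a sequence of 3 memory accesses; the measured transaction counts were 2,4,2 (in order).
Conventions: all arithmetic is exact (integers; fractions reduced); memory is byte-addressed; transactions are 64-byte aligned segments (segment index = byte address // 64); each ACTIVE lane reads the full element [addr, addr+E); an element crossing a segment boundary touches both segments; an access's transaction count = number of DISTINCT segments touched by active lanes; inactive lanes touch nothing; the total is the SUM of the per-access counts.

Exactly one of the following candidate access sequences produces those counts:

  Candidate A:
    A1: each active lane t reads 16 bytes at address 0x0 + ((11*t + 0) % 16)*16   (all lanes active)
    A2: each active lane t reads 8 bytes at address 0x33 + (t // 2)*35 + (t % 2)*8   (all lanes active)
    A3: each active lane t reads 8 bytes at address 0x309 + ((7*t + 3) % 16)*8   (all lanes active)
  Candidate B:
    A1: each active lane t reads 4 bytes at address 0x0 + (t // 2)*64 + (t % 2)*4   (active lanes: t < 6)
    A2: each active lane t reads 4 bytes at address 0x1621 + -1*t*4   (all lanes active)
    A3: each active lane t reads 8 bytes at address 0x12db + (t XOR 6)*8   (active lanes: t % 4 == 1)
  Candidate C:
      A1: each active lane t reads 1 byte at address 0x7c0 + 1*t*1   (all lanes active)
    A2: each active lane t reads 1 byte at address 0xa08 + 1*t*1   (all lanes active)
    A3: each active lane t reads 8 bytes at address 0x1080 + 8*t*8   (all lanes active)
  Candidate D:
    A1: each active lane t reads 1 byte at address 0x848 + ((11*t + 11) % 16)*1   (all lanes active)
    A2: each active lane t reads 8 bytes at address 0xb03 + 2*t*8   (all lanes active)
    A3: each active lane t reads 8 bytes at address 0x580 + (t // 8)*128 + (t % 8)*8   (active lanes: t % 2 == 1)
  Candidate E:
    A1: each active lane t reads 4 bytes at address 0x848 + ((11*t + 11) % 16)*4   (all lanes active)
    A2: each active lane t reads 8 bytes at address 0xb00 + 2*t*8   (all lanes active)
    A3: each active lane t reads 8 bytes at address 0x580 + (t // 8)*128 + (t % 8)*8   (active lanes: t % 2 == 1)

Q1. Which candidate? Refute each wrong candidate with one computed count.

A: A1 gives 4 transactions, not 2
B: A1 gives 3 transactions, not 2
C: A1 gives 1 transaction, not 2
D: A1 gives 1 transaction, not 2
E: all counts match (2,4,2)

Answer: E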